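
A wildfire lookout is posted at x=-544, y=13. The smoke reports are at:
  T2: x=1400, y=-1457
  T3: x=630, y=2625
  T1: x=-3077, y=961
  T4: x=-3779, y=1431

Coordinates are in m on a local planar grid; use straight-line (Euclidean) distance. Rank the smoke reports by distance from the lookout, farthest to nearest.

T4, T3, T1, T2

Distance from the lookout at x=-544, y=13 to each:
T4 x=-3779, y=1431: 3532.1 m
T3 x=630, y=2625: 2863.7 m
T1 x=-3077, y=961: 2704.6 m
T2 x=1400, y=-1457: 2437.2 m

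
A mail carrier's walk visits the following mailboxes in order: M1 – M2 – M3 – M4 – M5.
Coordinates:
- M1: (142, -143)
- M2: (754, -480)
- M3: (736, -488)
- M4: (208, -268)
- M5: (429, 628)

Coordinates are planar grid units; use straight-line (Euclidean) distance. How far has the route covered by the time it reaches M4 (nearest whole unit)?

Leg distances:
M1→M2: 698.7  (cumulative 698.7)
M2→M3: 19.7  (cumulative 718.3)
M3→M4: 572.0  (cumulative 1290.3)
Cumulative distance at M4 ≈ 1290.

1290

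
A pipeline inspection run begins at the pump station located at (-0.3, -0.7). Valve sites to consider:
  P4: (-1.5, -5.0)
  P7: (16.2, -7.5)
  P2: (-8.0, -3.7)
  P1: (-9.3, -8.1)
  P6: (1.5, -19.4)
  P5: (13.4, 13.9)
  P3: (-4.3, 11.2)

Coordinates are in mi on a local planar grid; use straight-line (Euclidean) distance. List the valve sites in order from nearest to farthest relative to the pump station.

P4, P2, P1, P3, P7, P6, P5

Distances from the pump station:
P4 (-1.5, -5.0): 4.5 mi
P2 (-8.0, -3.7): 8.3 mi
P1 (-9.3, -8.1): 11.7 mi
P3 (-4.3, 11.2): 12.6 mi
P7 (16.2, -7.5): 17.8 mi
P6 (1.5, -19.4): 18.8 mi
P5 (13.4, 13.9): 20.0 mi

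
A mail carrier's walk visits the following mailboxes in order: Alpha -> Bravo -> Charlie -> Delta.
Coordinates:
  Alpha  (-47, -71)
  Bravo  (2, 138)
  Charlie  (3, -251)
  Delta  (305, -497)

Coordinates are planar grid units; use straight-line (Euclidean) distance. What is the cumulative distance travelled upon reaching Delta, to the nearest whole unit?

Leg distances:
Alpha→Bravo: 214.7  (cumulative 214.7)
Bravo→Charlie: 389.0  (cumulative 603.7)
Charlie→Delta: 389.5  (cumulative 993.2)
Cumulative distance at Delta ≈ 993.

993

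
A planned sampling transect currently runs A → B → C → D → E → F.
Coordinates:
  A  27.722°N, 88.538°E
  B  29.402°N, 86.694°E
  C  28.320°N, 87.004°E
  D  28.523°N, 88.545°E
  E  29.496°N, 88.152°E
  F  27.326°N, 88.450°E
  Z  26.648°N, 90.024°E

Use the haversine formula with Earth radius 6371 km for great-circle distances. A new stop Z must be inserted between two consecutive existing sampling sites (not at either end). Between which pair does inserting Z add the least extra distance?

between E and F

Added distance for inserting Z between each consecutive pair:
A–B: 377.8 km
B–C: 674.9 km
C–D: 453.1 km
D–E: 505.7 km
E–F: 296.3 km
Smallest added distance is 296.3 km, inserting between E and F.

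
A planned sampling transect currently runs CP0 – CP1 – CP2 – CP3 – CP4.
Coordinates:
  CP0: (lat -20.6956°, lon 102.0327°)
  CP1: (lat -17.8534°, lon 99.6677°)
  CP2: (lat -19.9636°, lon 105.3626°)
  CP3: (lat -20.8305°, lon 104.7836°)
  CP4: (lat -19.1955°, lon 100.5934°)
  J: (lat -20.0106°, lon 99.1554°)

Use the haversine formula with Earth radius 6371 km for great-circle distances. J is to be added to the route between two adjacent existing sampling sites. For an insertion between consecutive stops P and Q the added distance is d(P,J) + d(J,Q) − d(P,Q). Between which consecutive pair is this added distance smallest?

Added distance for inserting J between each consecutive pair:
CP0–CP1: 153.5 km
CP1–CP2: 251.1 km
CP2–CP3: 1128.4 km
CP3–CP4: 295.3 km
Smallest added distance is 153.5 km, inserting between CP0 and CP1.

between CP0 and CP1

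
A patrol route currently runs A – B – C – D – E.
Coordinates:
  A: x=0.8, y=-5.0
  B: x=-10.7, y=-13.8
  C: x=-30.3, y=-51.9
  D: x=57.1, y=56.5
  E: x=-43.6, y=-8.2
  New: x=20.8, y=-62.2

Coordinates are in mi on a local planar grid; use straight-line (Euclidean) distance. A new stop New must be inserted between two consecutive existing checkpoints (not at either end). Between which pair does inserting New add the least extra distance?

Added distance for inserting New between each consecutive pair:
A–B: 103.9 mi
B–C: 67.0 mi
C–D: 37.0 mi
D–E: 88.5 mi
Smallest added distance is 37.0 mi, inserting between C and D.

between C and D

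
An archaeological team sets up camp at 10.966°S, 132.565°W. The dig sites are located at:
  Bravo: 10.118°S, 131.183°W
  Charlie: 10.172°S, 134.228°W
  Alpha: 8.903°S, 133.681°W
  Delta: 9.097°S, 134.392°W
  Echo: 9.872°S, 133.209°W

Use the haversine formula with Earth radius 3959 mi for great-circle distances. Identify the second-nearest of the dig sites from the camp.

Distance to each, sorted:
Echo: 87.3 mi
Bravo: 110.7 mi
Charlie: 125.6 mi
Alpha: 161.5 mi
Delta: 179.2 mi
The second-nearest is Bravo at 110.7 mi.

Bravo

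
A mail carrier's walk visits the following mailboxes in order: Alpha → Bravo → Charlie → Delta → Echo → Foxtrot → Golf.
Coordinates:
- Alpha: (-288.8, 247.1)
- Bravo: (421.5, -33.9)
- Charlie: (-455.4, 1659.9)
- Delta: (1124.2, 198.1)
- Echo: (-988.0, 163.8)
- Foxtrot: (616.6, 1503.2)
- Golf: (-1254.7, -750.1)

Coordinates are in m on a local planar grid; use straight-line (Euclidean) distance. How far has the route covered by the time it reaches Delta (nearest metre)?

Leg distances:
Alpha→Bravo: 763.9 m  (cumulative 763.9 m)
Bravo→Charlie: 1907.3 m  (cumulative 2671.2 m)
Charlie→Delta: 2152.2 m  (cumulative 4823.4 m)
Cumulative distance at Delta ≈ 4823 m.

4823 m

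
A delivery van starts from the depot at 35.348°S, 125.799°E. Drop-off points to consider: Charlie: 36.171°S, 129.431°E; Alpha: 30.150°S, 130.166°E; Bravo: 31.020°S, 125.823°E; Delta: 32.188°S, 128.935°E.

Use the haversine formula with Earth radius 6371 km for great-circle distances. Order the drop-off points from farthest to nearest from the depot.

Distance from the depot at 35.348°S, 125.799°E to each:
Alpha 30.150°S, 130.166°E: 707.5 km
Bravo 31.020°S, 125.823°E: 481.3 km
Delta 32.188°S, 128.935°E: 455.5 km
Charlie 36.171°S, 129.431°E: 340.2 km

Alpha, Bravo, Delta, Charlie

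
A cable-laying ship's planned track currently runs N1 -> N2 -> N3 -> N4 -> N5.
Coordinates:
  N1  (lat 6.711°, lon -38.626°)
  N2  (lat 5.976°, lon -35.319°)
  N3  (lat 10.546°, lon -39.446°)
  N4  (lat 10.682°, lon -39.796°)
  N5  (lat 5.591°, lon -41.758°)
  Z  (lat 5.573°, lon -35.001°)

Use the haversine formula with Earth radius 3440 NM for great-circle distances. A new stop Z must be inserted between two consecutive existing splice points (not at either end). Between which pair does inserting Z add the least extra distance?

Added distance for inserting Z between each consecutive pair:
N1–N2: 55.5 NM
N2–N3: 61.5 NM
N3–N4: 795.1 NM
N4–N5: 495.3 NM
Smallest added distance is 55.5 NM, inserting between N1 and N2.

between N1 and N2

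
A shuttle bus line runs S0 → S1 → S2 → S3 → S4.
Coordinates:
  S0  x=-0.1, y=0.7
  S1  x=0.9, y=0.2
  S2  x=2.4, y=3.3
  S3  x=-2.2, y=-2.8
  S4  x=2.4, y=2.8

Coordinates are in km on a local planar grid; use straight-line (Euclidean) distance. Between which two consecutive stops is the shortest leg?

Leg distances:
S0→S1: 1.1 km
S1→S2: 3.4 km
S2→S3: 7.6 km
S3→S4: 7.2 km
The shortest leg is S0–S1 at 1.1 km.

S0–S1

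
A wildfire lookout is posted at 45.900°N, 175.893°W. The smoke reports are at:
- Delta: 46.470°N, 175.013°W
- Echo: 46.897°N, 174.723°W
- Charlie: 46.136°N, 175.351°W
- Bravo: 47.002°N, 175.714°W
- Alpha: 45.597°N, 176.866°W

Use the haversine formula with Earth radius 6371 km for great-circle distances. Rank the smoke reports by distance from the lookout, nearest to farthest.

Charlie, Alpha, Delta, Bravo, Echo

Distance from the lookout at 45.900°N, 175.893°W to each:
Charlie 46.136°N, 175.351°W: 49.4 km
Alpha 45.597°N, 176.866°W: 82.7 km
Delta 46.470°N, 175.013°W: 92.8 km
Bravo 47.002°N, 175.714°W: 123.3 km
Echo 46.897°N, 174.723°W: 142.6 km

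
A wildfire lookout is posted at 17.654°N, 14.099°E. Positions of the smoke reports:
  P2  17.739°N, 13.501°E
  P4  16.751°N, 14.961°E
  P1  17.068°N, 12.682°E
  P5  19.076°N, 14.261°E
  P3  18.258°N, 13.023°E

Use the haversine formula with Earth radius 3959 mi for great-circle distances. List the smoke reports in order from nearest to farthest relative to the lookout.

Distance from the lookout at 17.654°N, 14.099°E to each:
P2 17.739°N, 13.501°E: 39.8 mi
P3 18.258°N, 13.023°E: 82.1 mi
P4 16.751°N, 14.961°E: 84.4 mi
P5 19.076°N, 14.261°E: 98.8 mi
P1 17.068°N, 12.682°E: 101.8 mi

P2, P3, P4, P5, P1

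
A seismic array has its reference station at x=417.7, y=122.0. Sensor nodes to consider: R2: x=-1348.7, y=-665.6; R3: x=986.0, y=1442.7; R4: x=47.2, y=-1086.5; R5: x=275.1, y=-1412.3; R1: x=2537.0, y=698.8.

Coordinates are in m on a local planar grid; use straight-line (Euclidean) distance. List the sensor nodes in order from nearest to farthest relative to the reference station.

Distance from the reference station at x=417.7, y=122.0 to each:
R4 x=47.2, y=-1086.5: 1264.0 m
R3 x=986.0, y=1442.7: 1437.8 m
R5 x=275.1, y=-1412.3: 1540.9 m
R2 x=-1348.7, y=-665.6: 1934.0 m
R1 x=2537.0, y=698.8: 2196.4 m

R4, R3, R5, R2, R1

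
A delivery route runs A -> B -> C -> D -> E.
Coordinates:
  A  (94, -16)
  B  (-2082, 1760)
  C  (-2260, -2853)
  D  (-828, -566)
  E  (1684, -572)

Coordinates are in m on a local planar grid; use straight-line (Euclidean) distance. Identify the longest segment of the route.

B–C

Leg distances:
A→B: 2808.8 m
B→C: 4616.4 m
C→D: 2698.3 m
D→E: 2512.0 m
The longest leg is B–C at 4616.4 m.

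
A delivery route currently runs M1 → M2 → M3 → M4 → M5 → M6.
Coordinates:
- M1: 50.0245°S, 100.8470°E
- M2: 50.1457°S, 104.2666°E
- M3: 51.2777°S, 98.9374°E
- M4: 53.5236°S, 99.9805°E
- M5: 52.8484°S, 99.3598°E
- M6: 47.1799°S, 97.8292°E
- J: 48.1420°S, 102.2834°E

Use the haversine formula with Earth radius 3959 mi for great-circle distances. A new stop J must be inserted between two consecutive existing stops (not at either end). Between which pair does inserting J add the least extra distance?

Added distance for inserting J between each consecutive pair:
M1–M2: 158.5 mi
M2–M3: 182.2 mi
M3–M4: 487.0 mi
M4–M5: 681.5 mi
M5–M6: 169.7 mi
Smallest added distance is 158.5 mi, inserting between M1 and M2.

between M1 and M2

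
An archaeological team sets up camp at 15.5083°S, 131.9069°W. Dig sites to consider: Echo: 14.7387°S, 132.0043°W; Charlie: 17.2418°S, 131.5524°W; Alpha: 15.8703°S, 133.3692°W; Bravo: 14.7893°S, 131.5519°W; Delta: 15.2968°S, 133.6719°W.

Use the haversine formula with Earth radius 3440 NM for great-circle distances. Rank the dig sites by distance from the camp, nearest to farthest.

Distances from the camp:
Echo 14.7387°S, 132.0043°W: 46.5 NM
Bravo 14.7893°S, 131.5519°W: 47.8 NM
Alpha 15.8703°S, 133.3692°W: 87.3 NM
Delta 15.2968°S, 133.6719°W: 102.9 NM
Charlie 17.2418°S, 131.5524°W: 106.1 NM

Echo, Bravo, Alpha, Delta, Charlie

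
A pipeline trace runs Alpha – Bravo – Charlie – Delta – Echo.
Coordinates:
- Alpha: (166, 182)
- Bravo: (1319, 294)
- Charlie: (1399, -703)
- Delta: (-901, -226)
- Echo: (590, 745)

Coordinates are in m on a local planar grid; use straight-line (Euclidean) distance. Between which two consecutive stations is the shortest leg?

Bravo–Charlie

Leg distances:
Alpha→Bravo: 1158.4 m
Bravo→Charlie: 1000.2 m
Charlie→Delta: 2348.9 m
Delta→Echo: 1779.3 m
The shortest leg is Bravo–Charlie at 1000.2 m.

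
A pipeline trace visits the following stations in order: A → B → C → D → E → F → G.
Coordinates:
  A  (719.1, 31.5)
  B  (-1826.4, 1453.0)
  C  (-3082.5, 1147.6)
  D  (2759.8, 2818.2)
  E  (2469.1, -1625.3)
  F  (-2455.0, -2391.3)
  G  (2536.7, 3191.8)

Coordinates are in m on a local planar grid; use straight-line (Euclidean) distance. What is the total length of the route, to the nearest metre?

Leg distances:
A→B: 2915.5 m  (cumulative 2915.5 m)
B→C: 1292.7 m  (cumulative 4208.2 m)
C→D: 6076.5 m  (cumulative 10284.7 m)
D→E: 4453.0 m  (cumulative 14737.7 m)
E→F: 4983.3 m  (cumulative 19721.0 m)
F→G: 7489.2 m  (cumulative 27210.2 m)
Total route length ≈ 27210 m.

27210 m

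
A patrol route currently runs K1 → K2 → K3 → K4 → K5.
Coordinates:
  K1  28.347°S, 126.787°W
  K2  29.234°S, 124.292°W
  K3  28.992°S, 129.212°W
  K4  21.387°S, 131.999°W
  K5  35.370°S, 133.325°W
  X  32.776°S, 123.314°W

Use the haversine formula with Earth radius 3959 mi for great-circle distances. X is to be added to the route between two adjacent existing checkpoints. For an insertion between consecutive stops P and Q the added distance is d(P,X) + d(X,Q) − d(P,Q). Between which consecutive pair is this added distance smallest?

Added distance for inserting X between each consecutive pair:
K1–K2: 457.7 mi
K2–K3: 390.6 mi
K3–K4: 833.2 mi
K4–K5: 580.8 mi
Smallest added distance is 390.6 mi, inserting between K2 and K3.

between K2 and K3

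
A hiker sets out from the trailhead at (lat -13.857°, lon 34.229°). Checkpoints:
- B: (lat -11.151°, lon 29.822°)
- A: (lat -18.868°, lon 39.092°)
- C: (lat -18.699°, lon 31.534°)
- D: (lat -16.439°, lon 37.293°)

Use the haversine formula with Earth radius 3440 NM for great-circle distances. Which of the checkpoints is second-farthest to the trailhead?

Distance to each, sorted:
A: 411.0 NM
C: 329.6 NM
B: 305.1 NM
D: 235.7 NM
The second-farthest is C at 329.6 NM.

C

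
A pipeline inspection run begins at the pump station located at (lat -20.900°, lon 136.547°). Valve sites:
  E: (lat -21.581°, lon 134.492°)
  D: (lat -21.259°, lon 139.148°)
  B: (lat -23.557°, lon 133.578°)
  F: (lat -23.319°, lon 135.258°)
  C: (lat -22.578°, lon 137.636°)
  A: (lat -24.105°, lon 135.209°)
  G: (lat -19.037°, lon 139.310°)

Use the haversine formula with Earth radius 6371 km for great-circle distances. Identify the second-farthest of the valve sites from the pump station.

Distances from the pump station ((lat -20.900°, lon 136.547°)):
B: 425.0 km
A: 382.0 km
G: 355.4 km
F: 300.0 km
D: 272.8 km
E: 226.0 km
C: 217.9 km
The second-farthest is A at 382.0 km.

A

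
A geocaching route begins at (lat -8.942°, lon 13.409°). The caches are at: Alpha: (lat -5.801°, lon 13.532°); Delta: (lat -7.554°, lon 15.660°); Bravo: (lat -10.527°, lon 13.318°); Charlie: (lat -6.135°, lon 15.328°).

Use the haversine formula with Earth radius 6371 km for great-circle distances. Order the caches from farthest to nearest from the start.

Computing each great-circle distance from (lat -8.942°, lon 13.409°):
Charlie (lat -6.135°, lon 15.328°): 377.0 km
Alpha (lat -5.801°, lon 13.532°): 349.5 km
Delta (lat -7.554°, lon 15.660°): 291.9 km
Bravo (lat -10.527°, lon 13.318°): 176.5 km

Charlie, Alpha, Delta, Bravo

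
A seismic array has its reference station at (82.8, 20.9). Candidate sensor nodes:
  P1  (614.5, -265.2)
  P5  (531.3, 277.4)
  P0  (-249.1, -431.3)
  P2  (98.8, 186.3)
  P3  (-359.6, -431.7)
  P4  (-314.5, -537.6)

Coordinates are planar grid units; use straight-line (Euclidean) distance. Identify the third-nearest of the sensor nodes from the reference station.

P0

Distance to each, sorted:
P2: 166.2
P5: 516.7
P0: 560.9
P1: 603.8
P3: 632.9
P4: 685.4
The third-nearest is P0 at 560.9.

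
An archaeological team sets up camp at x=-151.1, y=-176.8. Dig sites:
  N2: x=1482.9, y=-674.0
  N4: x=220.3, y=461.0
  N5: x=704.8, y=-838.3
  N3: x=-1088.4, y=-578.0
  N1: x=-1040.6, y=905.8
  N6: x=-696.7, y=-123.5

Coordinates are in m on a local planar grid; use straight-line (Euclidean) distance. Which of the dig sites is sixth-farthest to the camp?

Distance to each, sorted:
N2: 1708.0 m
N1: 1401.2 m
N5: 1081.7 m
N3: 1019.6 m
N4: 738.1 m
N6: 548.2 m
The sixth-farthest is N6 at 548.2 m.

N6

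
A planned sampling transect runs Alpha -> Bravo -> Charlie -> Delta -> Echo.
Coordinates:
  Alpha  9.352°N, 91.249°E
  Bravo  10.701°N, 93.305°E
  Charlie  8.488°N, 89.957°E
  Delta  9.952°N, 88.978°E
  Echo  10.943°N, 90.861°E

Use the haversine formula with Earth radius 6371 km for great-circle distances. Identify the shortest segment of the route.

Leg distances:
Alpha→Bravo: 270.5 km
Bravo→Charlie: 441.9 km
Charlie→Delta: 195.1 km
Delta→Echo: 233.5 km
The shortest leg is Charlie–Delta at 195.1 km.

Charlie–Delta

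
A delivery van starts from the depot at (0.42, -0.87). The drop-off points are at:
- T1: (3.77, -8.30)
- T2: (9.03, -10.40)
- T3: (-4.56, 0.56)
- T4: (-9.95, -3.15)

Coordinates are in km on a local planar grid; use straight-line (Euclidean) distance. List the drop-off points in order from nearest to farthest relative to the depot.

Distance from the depot at (0.42, -0.87) to each:
T3 (-4.56, 0.56): 5.2 km
T1 (3.77, -8.30): 8.2 km
T4 (-9.95, -3.15): 10.6 km
T2 (9.03, -10.40): 12.8 km

T3, T1, T4, T2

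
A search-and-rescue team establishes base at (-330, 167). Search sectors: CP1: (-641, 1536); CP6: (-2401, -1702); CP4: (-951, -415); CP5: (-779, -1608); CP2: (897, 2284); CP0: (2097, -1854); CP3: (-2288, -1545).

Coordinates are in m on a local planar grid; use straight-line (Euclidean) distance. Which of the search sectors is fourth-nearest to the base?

Distance to each, sorted:
CP4: 851.1 m
CP1: 1403.9 m
CP5: 1830.9 m
CP2: 2446.9 m
CP3: 2600.9 m
CP6: 2789.7 m
CP0: 3158.3 m
The fourth-nearest is CP2 at 2446.9 m.

CP2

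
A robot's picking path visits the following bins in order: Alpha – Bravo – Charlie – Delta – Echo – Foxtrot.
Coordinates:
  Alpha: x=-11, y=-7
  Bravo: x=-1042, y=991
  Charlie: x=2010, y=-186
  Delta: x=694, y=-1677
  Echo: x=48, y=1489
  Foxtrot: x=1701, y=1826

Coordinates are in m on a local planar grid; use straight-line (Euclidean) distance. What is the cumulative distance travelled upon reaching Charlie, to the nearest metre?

4706 m

Leg distances:
Alpha→Bravo: 1434.9 m  (cumulative 1434.9 m)
Bravo→Charlie: 3271.1 m  (cumulative 4706.0 m)
Cumulative distance at Charlie ≈ 4706 m.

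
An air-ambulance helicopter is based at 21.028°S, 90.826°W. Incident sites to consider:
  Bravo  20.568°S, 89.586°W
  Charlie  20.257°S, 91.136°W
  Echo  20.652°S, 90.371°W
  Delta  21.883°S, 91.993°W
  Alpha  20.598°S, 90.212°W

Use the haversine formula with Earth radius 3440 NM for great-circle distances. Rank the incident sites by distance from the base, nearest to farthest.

Echo, Alpha, Charlie, Bravo, Delta

Distance from the base at 21.028°S, 90.826°W to each:
Echo 20.652°S, 90.371°W: 34.1 NM
Alpha 20.598°S, 90.212°W: 43.1 NM
Charlie 20.257°S, 91.136°W: 49.5 NM
Bravo 20.568°S, 89.586°W: 74.9 NM
Delta 21.883°S, 91.993°W: 83.0 NM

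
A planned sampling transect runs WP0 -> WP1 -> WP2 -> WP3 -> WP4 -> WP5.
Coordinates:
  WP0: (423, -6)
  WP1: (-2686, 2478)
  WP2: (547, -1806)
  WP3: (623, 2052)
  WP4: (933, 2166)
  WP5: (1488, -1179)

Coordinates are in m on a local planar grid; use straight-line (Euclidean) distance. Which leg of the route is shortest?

WP3–WP4

Leg distances:
WP0→WP1: 3979.5 m
WP1→WP2: 5367.0 m
WP2→WP3: 3858.7 m
WP3→WP4: 330.3 m
WP4→WP5: 3390.7 m
The shortest leg is WP3–WP4 at 330.3 m.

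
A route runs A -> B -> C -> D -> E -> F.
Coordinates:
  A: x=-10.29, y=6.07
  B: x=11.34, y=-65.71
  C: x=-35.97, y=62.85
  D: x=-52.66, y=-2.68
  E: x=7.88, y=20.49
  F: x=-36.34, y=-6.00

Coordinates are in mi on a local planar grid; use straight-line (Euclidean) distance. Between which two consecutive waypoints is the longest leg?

Leg distances:
A→B: 75.0 mi
B→C: 137.0 mi
C→D: 67.6 mi
D→E: 64.8 mi
E→F: 51.5 mi
The longest leg is B–C at 137.0 mi.

B–C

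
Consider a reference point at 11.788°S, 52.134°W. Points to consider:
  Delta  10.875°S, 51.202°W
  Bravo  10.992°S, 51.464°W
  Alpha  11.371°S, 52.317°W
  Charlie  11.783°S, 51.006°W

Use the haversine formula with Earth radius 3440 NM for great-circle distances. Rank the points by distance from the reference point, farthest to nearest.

Distance from the reference point at 11.788°S, 52.134°W to each:
Delta 10.875°S, 51.202°W: 77.6 NM
Charlie 11.783°S, 51.006°W: 66.3 NM
Bravo 10.992°S, 51.464°W: 62.0 NM
Alpha 11.371°S, 52.317°W: 27.3 NM

Delta, Charlie, Bravo, Alpha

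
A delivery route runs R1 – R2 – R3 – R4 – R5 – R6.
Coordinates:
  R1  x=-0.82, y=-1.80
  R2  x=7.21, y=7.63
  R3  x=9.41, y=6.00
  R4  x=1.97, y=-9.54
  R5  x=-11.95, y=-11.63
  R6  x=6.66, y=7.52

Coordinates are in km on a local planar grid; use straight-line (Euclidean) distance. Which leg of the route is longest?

Leg distances:
R1→R2: 12.4 km
R2→R3: 2.7 km
R3→R4: 17.2 km
R4→R5: 14.1 km
R5→R6: 26.7 km
The longest leg is R5–R6 at 26.7 km.

R5–R6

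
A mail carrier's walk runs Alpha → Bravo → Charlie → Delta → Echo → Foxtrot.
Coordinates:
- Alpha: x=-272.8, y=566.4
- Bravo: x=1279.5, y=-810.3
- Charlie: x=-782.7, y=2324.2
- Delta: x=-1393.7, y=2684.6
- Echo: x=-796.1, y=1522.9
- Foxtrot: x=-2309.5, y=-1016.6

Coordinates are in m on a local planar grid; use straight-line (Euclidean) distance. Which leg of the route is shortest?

Charlie–Delta

Leg distances:
Alpha→Bravo: 2074.8 m
Bravo→Charlie: 3752.0 m
Charlie→Delta: 709.4 m
Delta→Echo: 1306.4 m
Echo→Foxtrot: 2956.3 m
The shortest leg is Charlie–Delta at 709.4 m.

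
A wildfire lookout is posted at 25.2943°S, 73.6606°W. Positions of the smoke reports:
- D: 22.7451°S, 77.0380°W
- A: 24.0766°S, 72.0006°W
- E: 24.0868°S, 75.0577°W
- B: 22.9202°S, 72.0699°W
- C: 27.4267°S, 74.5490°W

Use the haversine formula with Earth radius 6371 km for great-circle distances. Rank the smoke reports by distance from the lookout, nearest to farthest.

E, A, C, B, D

Computing each great-circle distance from 25.2943°S, 73.6606°W:
E 24.0868°S, 75.0577°W: 194.8 km
A 24.0766°S, 72.0006°W: 215.5 km
C 27.4267°S, 74.5490°W: 253.1 km
B 22.9202°S, 72.0699°W: 309.4 km
D 22.7451°S, 77.0380°W: 445.0 km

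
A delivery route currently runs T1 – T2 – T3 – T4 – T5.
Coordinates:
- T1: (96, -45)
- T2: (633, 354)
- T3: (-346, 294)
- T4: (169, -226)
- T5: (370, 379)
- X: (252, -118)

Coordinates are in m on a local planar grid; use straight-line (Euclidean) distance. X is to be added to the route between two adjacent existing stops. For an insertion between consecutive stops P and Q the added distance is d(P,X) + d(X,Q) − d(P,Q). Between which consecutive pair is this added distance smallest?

Added distance for inserting X between each consecutive pair:
T1–T2: 109.8 m
T2–T3: 351.9 m
T3–T4: 130.5 m
T4–T5: 9.5 m
Smallest added distance is 9.5 m, inserting between T4 and T5.

between T4 and T5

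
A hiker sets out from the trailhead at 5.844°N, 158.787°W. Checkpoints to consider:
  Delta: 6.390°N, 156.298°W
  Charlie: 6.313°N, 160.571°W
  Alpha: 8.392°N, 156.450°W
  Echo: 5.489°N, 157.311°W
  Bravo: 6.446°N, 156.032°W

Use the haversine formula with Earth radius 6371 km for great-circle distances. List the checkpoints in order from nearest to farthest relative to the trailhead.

Echo, Charlie, Delta, Bravo, Alpha

Distances from the trailhead:
Echo 5.489°N, 157.311°W: 168.0 km
Charlie 6.313°N, 160.571°W: 204.0 km
Delta 6.390°N, 156.298°W: 281.8 km
Bravo 6.446°N, 156.032°W: 311.8 km
Alpha 8.392°N, 156.450°W: 383.1 km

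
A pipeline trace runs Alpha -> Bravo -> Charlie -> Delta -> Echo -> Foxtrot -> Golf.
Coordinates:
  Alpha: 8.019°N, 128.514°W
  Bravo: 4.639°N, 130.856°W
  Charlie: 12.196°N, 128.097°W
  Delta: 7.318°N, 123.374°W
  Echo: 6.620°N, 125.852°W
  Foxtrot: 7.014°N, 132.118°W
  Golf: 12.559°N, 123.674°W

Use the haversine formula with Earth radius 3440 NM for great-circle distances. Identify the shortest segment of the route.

Leg distances:
Alpha→Bravo: 246.4 NM
Bravo→Charlie: 482.4 NM
Charlie→Delta: 404.7 NM
Delta→Echo: 153.5 NM
Echo→Foxtrot: 374.3 NM
Foxtrot→Golf: 600.2 NM
The shortest leg is Delta–Echo at 153.5 NM.

Delta–Echo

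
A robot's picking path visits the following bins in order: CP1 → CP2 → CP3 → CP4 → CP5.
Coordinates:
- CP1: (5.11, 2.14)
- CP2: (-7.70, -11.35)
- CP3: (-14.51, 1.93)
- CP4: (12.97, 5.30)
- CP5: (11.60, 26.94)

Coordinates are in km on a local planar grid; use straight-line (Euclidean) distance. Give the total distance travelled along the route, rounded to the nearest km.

83 km

Leg distances:
CP1→CP2: 18.6 km  (cumulative 18.6 km)
CP2→CP3: 14.9 km  (cumulative 33.5 km)
CP3→CP4: 27.7 km  (cumulative 61.2 km)
CP4→CP5: 21.7 km  (cumulative 82.9 km)
Total route length ≈ 83 km.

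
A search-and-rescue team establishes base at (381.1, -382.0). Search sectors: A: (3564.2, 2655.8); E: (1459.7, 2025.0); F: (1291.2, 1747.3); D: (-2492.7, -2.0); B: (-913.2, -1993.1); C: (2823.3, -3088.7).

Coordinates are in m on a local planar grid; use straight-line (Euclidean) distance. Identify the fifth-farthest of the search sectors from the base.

F

Distances from the base ((381.1, -382.0)):
A: 4400.0 m
C: 3645.6 m
D: 2898.8 m
E: 2637.6 m
F: 2315.6 m
B: 2066.6 m
The fifth-farthest is F at 2315.6 m.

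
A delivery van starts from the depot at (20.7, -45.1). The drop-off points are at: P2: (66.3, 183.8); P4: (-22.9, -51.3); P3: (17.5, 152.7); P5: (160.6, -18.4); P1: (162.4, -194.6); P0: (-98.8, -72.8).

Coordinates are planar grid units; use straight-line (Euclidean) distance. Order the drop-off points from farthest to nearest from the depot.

P2, P1, P3, P5, P0, P4

Distance from the depot at (20.7, -45.1) to each:
P2 (66.3, 183.8): 233.4
P1 (162.4, -194.6): 206.0
P3 (17.5, 152.7): 197.8
P5 (160.6, -18.4): 142.4
P0 (-98.8, -72.8): 122.7
P4 (-22.9, -51.3): 44.0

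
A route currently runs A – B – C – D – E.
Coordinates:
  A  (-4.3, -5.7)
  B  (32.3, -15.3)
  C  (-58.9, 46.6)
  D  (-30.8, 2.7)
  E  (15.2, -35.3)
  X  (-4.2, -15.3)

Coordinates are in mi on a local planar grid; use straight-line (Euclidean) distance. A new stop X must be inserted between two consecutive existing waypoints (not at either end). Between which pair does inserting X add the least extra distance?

between D and E

Added distance for inserting X between each consecutive pair:
A–B: 8.3 mi
B–C: 8.9 mi
C–D: 62.6 mi
D–E: 0.3 mi
Smallest added distance is 0.3 mi, inserting between D and E.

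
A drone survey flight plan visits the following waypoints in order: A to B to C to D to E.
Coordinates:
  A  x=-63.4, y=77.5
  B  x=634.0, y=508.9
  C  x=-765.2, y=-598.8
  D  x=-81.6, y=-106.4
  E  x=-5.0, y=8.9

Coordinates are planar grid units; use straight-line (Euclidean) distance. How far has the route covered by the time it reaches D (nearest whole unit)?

Leg distances:
A→B: 820.0  (cumulative 820.0)
B→C: 1784.6  (cumulative 2604.6)
C→D: 842.5  (cumulative 3447.1)
Cumulative distance at D ≈ 3447.

3447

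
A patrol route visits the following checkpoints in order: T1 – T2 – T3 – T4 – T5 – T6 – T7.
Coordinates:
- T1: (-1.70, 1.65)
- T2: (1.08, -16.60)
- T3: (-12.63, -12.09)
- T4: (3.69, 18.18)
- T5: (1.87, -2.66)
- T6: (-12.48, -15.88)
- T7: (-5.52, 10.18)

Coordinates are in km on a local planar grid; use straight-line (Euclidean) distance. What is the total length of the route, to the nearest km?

135 km

Leg distances:
T1→T2: 18.5 km  (cumulative 18.5 km)
T2→T3: 14.4 km  (cumulative 32.9 km)
T3→T4: 34.4 km  (cumulative 67.3 km)
T4→T5: 20.9 km  (cumulative 88.2 km)
T5→T6: 19.5 km  (cumulative 107.7 km)
T6→T7: 27.0 km  (cumulative 134.7 km)
Total route length ≈ 135 km.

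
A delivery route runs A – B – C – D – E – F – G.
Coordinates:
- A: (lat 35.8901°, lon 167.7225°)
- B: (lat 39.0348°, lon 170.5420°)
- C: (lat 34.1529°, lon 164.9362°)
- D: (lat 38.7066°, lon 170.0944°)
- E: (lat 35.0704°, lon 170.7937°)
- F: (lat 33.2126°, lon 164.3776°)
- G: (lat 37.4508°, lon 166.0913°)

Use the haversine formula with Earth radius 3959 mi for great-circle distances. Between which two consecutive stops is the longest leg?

B–C

Leg distances:
A→B: 266.7 mi
B→C: 458.6 mi
C→D: 425.6 mi
D→E: 254.2 mi
E→F: 388.6 mi
F→G: 308.4 mi
The longest leg is B–C at 458.6 mi.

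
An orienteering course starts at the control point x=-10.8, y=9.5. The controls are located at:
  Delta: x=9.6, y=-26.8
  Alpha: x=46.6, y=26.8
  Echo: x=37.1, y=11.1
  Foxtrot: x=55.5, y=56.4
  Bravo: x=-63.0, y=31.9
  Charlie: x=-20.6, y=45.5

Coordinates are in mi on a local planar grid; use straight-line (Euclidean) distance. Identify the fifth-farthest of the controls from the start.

Distances from the start (x=-10.8, y=9.5):
Foxtrot: 81.2 mi
Alpha: 60.0 mi
Bravo: 56.8 mi
Echo: 47.9 mi
Delta: 41.6 mi
Charlie: 37.3 mi
The fifth-farthest is Delta at 41.6 mi.

Delta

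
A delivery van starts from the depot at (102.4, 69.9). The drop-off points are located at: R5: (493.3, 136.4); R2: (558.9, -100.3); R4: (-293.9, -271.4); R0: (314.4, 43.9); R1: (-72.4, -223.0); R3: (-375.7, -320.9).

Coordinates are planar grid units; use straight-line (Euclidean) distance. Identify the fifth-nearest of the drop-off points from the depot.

R4

Distances from the depot ((102.4, 69.9)):
R0: 213.6
R1: 341.1
R5: 396.5
R2: 487.2
R4: 523.0
R3: 617.5
The fifth-nearest is R4 at 523.0.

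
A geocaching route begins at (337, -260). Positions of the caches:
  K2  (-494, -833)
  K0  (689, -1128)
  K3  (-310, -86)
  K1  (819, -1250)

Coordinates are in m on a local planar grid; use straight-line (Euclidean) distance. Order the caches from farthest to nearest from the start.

Distances from the start:
K1 (819, -1250): 1101.1 m
K2 (-494, -833): 1009.4 m
K0 (689, -1128): 936.7 m
K3 (-310, -86): 670.0 m

K1, K2, K0, K3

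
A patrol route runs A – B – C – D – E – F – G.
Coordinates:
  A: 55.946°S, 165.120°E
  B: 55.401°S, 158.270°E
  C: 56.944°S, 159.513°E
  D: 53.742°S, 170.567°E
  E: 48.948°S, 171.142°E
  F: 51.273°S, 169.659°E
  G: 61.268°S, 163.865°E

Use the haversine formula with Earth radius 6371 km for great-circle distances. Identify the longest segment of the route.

F–G

Leg distances:
A→B: 433.6 km
B→C: 188.0 km
C→D: 783.2 km
D→E: 534.6 km
E→F: 279.3 km
F→G: 1166.4 km
The longest leg is F–G at 1166.4 km.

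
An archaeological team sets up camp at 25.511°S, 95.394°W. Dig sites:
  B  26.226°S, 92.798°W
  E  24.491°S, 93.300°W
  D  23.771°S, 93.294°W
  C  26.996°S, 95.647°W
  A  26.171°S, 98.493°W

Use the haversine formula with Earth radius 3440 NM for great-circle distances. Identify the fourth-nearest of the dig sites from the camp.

Distance to each, sorted:
C: 90.2 NM
E: 129.4 NM
B: 146.7 NM
D: 155.1 NM
A: 172.1 NM
The fourth-nearest is D at 155.1 NM.

D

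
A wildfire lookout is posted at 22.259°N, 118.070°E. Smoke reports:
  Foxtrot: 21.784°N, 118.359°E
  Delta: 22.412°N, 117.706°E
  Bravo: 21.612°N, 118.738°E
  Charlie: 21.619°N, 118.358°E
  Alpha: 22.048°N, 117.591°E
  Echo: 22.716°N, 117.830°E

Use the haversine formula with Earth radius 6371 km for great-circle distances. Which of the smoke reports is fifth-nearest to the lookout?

Distances from the lookout (22.259°N, 118.070°E):
Delta: 41.1 km
Alpha: 54.6 km
Echo: 56.5 km
Foxtrot: 60.6 km
Charlie: 77.1 km
Bravo: 99.6 km
The fifth-nearest is Charlie at 77.1 km.

Charlie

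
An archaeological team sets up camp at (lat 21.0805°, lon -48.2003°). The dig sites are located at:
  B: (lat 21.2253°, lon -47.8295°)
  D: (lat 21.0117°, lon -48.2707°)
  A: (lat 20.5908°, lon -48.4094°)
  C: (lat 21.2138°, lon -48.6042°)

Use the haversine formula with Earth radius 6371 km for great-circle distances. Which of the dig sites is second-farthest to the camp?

C

Distance to each, sorted:
A: 58.6 km
C: 44.4 km
B: 41.7 km
D: 10.6 km
The second-farthest is C at 44.4 km.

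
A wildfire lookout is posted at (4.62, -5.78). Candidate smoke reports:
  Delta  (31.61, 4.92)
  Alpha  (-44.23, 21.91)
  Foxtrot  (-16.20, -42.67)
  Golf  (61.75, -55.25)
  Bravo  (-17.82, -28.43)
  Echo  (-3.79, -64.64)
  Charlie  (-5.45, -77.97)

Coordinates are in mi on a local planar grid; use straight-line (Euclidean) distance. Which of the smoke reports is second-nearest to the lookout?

Bravo

Distances from the lookout ((4.62, -5.78)):
Delta: 29.0 mi
Bravo: 31.9 mi
Foxtrot: 42.4 mi
Alpha: 56.2 mi
Echo: 59.5 mi
Charlie: 72.9 mi
Golf: 75.6 mi
The second-nearest is Bravo at 31.9 mi.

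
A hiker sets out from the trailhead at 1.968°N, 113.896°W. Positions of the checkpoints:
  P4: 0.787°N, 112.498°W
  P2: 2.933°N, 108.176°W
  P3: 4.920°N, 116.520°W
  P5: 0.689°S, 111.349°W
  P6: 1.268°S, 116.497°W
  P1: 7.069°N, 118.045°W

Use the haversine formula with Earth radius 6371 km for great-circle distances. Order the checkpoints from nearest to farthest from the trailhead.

P4, P5, P3, P6, P2, P1

Distances from the trailhead:
P4 0.787°N, 112.498°W: 203.5 km
P5 0.689°S, 111.349°W: 409.2 km
P3 4.920°N, 116.520°W: 438.8 km
P6 1.268°S, 116.497°W: 461.6 km
P2 2.933°N, 108.176°W: 644.4 km
P1 7.069°N, 118.045°W: 730.1 km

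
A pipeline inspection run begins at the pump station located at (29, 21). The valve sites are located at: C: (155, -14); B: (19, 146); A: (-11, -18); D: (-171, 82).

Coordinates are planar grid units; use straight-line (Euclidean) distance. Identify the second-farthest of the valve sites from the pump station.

Distances from the pump station ((29, 21)):
D: 209.1
C: 130.8
B: 125.4
A: 55.9
The second-farthest is C at 130.8.

C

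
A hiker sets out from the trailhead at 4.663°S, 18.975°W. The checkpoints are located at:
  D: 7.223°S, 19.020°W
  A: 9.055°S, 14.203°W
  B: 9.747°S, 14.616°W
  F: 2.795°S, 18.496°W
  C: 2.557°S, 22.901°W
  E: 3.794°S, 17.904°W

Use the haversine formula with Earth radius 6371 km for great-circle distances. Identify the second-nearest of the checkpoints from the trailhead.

F

Distances from the trailhead (4.663°S, 18.975°W):
E: 153.1 km
F: 214.4 km
D: 284.7 km
C: 494.6 km
A: 718.3 km
B: 742.1 km
The second-nearest is F at 214.4 km.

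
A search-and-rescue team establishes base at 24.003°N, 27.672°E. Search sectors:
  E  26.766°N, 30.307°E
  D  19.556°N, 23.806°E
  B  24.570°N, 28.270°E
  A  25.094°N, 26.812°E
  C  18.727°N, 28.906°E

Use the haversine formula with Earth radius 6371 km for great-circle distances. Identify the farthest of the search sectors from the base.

Distance to each, sorted:
D: 635.4 km
C: 600.4 km
E: 405.5 km
A: 149.3 km
B: 87.5 km
The farthest is D at 635.4 km.

D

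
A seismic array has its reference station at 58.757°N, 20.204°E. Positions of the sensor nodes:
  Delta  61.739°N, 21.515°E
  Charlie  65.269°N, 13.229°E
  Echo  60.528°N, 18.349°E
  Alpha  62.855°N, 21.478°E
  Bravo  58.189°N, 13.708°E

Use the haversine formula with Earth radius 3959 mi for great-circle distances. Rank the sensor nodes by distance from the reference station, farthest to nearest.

Charlie, Alpha, Bravo, Delta, Echo

Distance from the reference station at 58.757°N, 20.204°E to each:
Charlie 65.269°N, 13.229°E: 502.9 mi
Alpha 62.855°N, 21.478°E: 286.4 mi
Bravo 58.189°N, 13.708°E: 237.9 mi
Delta 61.739°N, 21.515°E: 210.9 mi
Echo 60.528°N, 18.349°E: 138.4 mi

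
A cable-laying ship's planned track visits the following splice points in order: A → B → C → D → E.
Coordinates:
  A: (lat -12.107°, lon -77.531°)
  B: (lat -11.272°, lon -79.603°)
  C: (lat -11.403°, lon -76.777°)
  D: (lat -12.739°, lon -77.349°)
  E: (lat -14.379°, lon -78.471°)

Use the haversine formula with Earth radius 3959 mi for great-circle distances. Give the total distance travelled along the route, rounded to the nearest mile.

Leg distances:
A→B: 151.6 mi  (cumulative 151.6 mi)
B→C: 191.7 mi  (cumulative 343.3 mi)
C→D: 100.1 mi  (cumulative 443.4 mi)
D→E: 136.1 mi  (cumulative 579.5 mi)
Total route length ≈ 579 mi.

579 mi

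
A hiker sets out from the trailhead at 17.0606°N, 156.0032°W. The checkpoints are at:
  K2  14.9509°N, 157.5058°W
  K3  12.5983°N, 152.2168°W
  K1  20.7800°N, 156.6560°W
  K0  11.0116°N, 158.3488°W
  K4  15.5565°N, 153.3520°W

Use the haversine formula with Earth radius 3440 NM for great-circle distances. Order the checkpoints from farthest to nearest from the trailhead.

K0, K3, K1, K4, K2

Distances from the trailhead:
K0 11.0116°N, 158.3488°W: 388.0 NM
K3 12.5983°N, 152.2168°W: 346.5 NM
K1 20.7800°N, 156.6560°W: 226.4 NM
K4 15.5565°N, 153.3520°W: 177.5 NM
K2 14.9509°N, 157.5058°W: 153.5 NM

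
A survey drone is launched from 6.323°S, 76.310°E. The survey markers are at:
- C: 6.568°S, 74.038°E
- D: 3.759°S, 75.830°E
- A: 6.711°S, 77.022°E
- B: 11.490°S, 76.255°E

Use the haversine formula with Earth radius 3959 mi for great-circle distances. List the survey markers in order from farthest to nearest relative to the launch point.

B, D, C, A

Distance from the launch point at 6.323°S, 76.310°E to each:
B 11.490°S, 76.255°E: 357.0 mi
D 3.759°S, 75.830°E: 180.2 mi
C 6.568°S, 74.038°E: 156.9 mi
A 6.711°S, 77.022°E: 55.7 mi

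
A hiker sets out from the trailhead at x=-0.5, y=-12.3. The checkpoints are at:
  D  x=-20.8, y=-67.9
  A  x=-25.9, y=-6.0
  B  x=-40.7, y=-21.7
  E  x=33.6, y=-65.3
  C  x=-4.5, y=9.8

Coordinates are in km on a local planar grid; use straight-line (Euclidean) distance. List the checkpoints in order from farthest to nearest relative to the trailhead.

E, D, B, A, C

Distances from the trailhead:
E x=33.6, y=-65.3: 63.0 km
D x=-20.8, y=-67.9: 59.2 km
B x=-40.7, y=-21.7: 41.3 km
A x=-25.9, y=-6.0: 26.2 km
C x=-4.5, y=9.8: 22.5 km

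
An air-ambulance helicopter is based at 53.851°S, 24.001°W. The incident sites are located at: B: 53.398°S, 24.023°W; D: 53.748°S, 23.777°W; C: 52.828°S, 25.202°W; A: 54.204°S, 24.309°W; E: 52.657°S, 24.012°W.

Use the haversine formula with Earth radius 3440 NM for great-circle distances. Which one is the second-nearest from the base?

A

Distance to each, sorted:
D: 10.1 NM
A: 23.8 NM
B: 27.2 NM
E: 71.7 NM
C: 75.0 NM
The second-nearest is A at 23.8 NM.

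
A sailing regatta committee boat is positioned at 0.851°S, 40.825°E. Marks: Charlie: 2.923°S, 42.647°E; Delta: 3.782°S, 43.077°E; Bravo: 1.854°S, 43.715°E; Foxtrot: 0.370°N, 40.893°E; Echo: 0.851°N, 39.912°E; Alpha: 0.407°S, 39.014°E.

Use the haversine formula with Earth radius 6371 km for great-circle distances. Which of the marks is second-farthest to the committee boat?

Distances from the committee boat (0.851°S, 40.825°E):
Delta: 410.9 km
Bravo: 340.1 km
Charlie: 306.7 km
Echo: 214.8 km
Alpha: 207.3 km
Foxtrot: 136.0 km
The second-farthest is Bravo at 340.1 km.

Bravo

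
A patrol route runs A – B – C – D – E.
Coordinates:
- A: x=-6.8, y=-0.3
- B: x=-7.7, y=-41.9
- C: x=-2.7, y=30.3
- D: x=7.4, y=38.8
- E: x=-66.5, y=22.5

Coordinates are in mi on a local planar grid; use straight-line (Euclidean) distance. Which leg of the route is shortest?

C–D

Leg distances:
A→B: 41.6 mi
B→C: 72.4 mi
C→D: 13.2 mi
D→E: 75.7 mi
The shortest leg is C–D at 13.2 mi.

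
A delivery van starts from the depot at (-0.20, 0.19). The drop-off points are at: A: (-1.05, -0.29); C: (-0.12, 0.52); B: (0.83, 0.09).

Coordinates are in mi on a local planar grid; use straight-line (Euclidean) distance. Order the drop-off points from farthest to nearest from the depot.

B, A, C

Computing each straight-line distance from (-0.20, 0.19):
B (0.83, 0.09): 1.0 mi
A (-1.05, -0.29): 1.0 mi
C (-0.12, 0.52): 0.3 mi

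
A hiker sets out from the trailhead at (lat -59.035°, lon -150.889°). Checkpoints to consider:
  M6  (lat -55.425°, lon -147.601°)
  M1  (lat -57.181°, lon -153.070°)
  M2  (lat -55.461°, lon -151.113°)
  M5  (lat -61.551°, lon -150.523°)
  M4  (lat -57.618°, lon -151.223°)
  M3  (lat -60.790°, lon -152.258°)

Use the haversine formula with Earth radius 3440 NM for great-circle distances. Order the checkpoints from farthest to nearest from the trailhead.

Distance from the trailhead at (lat -59.035°, lon -150.889°) to each:
M6 (lat -55.425°, lon -147.601°): 241.6 NM
M2 (lat -55.461°, lon -151.113°): 214.7 NM
M5 (lat -61.551°, lon -150.523°): 151.5 NM
M1 (lat -57.181°, lon -153.070°): 131.0 NM
M3 (lat -60.790°, lon -152.258°): 113.1 NM
M4 (lat -57.618°, lon -151.223°): 85.7 NM

M6, M2, M5, M1, M3, M4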